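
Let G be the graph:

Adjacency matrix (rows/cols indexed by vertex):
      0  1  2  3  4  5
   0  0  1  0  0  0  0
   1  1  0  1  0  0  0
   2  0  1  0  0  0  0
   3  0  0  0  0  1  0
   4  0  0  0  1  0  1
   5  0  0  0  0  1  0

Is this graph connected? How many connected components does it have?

Checking connectivity: the graph has 2 connected component(s).
Components: [[0, 1, 2], [3, 4, 5]]. The graph is NOT connected.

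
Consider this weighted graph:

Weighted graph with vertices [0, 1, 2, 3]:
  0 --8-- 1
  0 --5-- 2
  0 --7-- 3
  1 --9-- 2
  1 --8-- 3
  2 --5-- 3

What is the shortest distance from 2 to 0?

Using Dijkstra's algorithm from vertex 2:
Shortest path: 2 -> 0
Total weight: 5 = 5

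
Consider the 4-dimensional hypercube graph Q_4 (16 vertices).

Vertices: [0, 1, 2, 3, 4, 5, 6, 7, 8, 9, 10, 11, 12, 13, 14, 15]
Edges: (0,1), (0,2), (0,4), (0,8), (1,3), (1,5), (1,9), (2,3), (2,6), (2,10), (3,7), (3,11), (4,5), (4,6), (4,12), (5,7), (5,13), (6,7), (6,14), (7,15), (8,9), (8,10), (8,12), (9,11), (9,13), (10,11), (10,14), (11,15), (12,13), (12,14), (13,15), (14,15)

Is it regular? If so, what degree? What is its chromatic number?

In Q_4, every vertex has exactly 4 neighbors (flip one of 4 bits), so it is 4-regular.
Q_4 is bipartite (partition by bit-parity), so chromatic number = 2.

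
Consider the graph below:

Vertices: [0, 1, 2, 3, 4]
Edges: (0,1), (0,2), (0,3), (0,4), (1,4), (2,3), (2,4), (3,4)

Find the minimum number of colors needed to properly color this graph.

The graph has a maximum clique of size 4 (lower bound on chromatic number).
A valid 4-coloring: {0: 0, 1: 2, 2: 2, 3: 3, 4: 1}.
Chromatic number = 4.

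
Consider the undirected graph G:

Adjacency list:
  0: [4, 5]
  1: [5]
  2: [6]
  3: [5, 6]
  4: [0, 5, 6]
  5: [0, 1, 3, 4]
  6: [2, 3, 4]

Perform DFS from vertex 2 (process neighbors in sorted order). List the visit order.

DFS from vertex 2 (neighbors processed in ascending order):
Visit order: 2, 6, 3, 5, 0, 4, 1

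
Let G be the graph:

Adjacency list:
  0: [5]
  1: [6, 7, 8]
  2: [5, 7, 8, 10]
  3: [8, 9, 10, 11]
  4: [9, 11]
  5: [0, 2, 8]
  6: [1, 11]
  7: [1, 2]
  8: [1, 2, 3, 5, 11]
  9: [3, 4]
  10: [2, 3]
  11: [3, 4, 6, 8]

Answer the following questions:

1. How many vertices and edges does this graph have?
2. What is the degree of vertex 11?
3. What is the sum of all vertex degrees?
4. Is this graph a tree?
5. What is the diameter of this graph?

Count: 12 vertices, 17 edges.
Vertex 11 has neighbors [3, 4, 6, 8], degree = 4.
Handshaking lemma: 2 * 17 = 34.
A tree on 12 vertices has 11 edges. This graph has 17 edges (6 extra). Not a tree.
Diameter (longest shortest path) = 4.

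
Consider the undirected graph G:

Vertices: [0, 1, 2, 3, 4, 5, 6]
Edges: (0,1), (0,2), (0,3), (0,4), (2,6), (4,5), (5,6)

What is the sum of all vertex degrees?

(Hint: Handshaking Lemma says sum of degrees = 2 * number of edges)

Count edges: 7 edges.
By Handshaking Lemma: sum of degrees = 2 * 7 = 14.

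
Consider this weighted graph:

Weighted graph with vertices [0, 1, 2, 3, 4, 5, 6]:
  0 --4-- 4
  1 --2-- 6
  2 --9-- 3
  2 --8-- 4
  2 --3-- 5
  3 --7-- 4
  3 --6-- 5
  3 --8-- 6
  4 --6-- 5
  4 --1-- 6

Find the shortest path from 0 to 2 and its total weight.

Using Dijkstra's algorithm from vertex 0:
Shortest path: 0 -> 4 -> 2
Total weight: 4 + 8 = 12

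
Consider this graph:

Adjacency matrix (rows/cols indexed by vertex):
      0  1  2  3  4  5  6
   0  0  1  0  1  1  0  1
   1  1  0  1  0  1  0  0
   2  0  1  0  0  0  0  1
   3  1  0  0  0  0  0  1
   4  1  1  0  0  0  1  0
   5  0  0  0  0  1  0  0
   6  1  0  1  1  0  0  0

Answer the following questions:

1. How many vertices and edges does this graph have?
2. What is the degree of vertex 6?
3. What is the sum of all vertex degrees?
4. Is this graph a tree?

Count: 7 vertices, 9 edges.
Vertex 6 has neighbors [0, 2, 3], degree = 3.
Handshaking lemma: 2 * 9 = 18.
A tree on 7 vertices has 6 edges. This graph has 9 edges (3 extra). Not a tree.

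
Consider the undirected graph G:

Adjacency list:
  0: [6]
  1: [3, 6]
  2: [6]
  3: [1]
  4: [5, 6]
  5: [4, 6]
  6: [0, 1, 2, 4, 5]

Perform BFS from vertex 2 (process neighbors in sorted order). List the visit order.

BFS from vertex 2 (neighbors processed in ascending order):
Visit order: 2, 6, 0, 1, 4, 5, 3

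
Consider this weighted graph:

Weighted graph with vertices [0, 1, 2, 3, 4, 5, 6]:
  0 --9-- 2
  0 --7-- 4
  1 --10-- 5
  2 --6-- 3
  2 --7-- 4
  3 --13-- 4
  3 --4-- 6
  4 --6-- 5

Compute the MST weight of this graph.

Applying Kruskal's algorithm (sort edges by weight, add if no cycle):
  Add (3,6) w=4
  Add (2,3) w=6
  Add (4,5) w=6
  Add (0,4) w=7
  Add (2,4) w=7
  Skip (0,2) w=9 (creates cycle)
  Add (1,5) w=10
  Skip (3,4) w=13 (creates cycle)
MST weight = 40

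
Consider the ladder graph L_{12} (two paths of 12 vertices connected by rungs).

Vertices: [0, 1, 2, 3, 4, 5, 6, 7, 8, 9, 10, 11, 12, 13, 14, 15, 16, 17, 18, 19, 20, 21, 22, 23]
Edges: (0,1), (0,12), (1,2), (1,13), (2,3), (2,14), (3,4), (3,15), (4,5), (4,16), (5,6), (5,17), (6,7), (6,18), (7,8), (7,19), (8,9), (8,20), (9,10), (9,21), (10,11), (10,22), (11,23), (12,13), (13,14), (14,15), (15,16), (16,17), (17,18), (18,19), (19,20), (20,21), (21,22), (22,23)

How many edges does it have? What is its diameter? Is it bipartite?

Ladder graph L_{12}: 12 rungs + 2 * (12-1) path edges = 12 + 22 = 34 edges.
Diameter = 12.
Ladder graphs are bipartite (alternating coloring along each path).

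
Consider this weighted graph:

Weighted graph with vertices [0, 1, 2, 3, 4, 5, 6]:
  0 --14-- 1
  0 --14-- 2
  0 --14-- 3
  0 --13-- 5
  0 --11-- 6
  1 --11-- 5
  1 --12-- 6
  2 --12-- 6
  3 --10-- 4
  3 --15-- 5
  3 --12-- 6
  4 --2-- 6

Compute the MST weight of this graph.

Applying Kruskal's algorithm (sort edges by weight, add if no cycle):
  Add (4,6) w=2
  Add (3,4) w=10
  Add (0,6) w=11
  Add (1,5) w=11
  Add (1,6) w=12
  Add (2,6) w=12
  Skip (3,6) w=12 (creates cycle)
  Skip (0,5) w=13 (creates cycle)
  Skip (0,2) w=14 (creates cycle)
  Skip (0,3) w=14 (creates cycle)
  Skip (0,1) w=14 (creates cycle)
  Skip (3,5) w=15 (creates cycle)
MST weight = 58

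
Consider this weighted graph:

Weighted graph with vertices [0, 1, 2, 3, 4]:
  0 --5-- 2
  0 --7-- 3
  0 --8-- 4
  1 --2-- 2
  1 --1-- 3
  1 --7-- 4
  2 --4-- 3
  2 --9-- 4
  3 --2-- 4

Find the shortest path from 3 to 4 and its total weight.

Using Dijkstra's algorithm from vertex 3:
Shortest path: 3 -> 4
Total weight: 2 = 2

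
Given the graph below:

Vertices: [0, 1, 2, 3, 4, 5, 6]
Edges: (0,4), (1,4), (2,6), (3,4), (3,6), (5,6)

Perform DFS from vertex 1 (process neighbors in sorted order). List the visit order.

DFS from vertex 1 (neighbors processed in ascending order):
Visit order: 1, 4, 0, 3, 6, 2, 5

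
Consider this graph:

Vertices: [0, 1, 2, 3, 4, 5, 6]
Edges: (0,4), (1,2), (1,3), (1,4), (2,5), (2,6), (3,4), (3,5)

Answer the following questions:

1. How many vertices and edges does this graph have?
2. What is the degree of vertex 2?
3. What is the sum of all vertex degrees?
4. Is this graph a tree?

Count: 7 vertices, 8 edges.
Vertex 2 has neighbors [1, 5, 6], degree = 3.
Handshaking lemma: 2 * 8 = 16.
A tree on 7 vertices has 6 edges. This graph has 8 edges (2 extra). Not a tree.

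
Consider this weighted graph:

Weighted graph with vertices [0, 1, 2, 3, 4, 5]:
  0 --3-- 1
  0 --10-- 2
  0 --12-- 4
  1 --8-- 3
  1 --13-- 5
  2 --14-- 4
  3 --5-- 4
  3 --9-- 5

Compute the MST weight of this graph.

Applying Kruskal's algorithm (sort edges by weight, add if no cycle):
  Add (0,1) w=3
  Add (3,4) w=5
  Add (1,3) w=8
  Add (3,5) w=9
  Add (0,2) w=10
  Skip (0,4) w=12 (creates cycle)
  Skip (1,5) w=13 (creates cycle)
  Skip (2,4) w=14 (creates cycle)
MST weight = 35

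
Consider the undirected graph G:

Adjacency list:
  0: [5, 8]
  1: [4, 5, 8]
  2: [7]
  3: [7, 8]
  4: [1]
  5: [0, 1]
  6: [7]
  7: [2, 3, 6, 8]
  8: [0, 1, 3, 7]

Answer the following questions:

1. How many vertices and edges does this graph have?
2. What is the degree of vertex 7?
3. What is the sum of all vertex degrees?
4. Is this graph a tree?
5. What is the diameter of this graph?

Count: 9 vertices, 10 edges.
Vertex 7 has neighbors [2, 3, 6, 8], degree = 4.
Handshaking lemma: 2 * 10 = 20.
A tree on 9 vertices has 8 edges. This graph has 10 edges (2 extra). Not a tree.
Diameter (longest shortest path) = 4.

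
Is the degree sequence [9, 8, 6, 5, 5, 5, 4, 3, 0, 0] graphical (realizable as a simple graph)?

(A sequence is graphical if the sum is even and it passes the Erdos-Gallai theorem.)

Sum of degrees = 45. Sum is odd, so the sequence is NOT graphical.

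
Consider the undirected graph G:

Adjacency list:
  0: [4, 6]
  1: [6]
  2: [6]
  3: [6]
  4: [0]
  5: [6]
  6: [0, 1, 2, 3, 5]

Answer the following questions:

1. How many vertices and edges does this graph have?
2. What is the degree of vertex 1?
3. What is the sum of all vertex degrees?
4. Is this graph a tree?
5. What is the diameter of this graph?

Count: 7 vertices, 6 edges.
Vertex 1 has neighbors [6], degree = 1.
Handshaking lemma: 2 * 6 = 12.
A graph is a tree iff it is connected and has exactly n-1 edges. This graph is connected (all 7 vertices in one component) and has 7-1 = 6 edges. It is a tree.
Diameter (longest shortest path) = 3.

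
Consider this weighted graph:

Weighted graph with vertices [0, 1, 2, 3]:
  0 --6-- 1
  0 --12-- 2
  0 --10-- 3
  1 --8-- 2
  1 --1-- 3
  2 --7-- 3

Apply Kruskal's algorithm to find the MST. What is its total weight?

Applying Kruskal's algorithm (sort edges by weight, add if no cycle):
  Add (1,3) w=1
  Add (0,1) w=6
  Add (2,3) w=7
  Skip (1,2) w=8 (creates cycle)
  Skip (0,3) w=10 (creates cycle)
  Skip (0,2) w=12 (creates cycle)
MST weight = 14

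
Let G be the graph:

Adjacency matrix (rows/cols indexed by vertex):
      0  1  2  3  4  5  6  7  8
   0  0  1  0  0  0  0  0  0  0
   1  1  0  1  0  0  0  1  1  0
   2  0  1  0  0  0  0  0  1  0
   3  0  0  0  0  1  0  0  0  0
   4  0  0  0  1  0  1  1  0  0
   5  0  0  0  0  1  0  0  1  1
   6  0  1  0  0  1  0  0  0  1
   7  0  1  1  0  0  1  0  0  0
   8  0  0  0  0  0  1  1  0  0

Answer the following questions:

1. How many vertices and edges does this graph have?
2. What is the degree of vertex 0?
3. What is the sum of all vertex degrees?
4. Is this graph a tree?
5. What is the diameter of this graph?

Count: 9 vertices, 11 edges.
Vertex 0 has neighbors [1], degree = 1.
Handshaking lemma: 2 * 11 = 22.
A tree on 9 vertices has 8 edges. This graph has 11 edges (3 extra). Not a tree.
Diameter (longest shortest path) = 4.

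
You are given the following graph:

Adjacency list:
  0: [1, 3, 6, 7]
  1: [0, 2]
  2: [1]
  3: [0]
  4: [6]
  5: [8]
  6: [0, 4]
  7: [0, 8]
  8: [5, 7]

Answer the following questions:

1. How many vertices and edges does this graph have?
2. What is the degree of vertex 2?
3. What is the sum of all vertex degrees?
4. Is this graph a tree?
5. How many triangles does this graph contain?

Count: 9 vertices, 8 edges.
Vertex 2 has neighbors [1], degree = 1.
Handshaking lemma: 2 * 8 = 16.
A graph is a tree iff it is connected and has exactly n-1 edges. This graph is connected (all 9 vertices in one component) and has 9-1 = 8 edges. It is a tree.
Number of triangles = 0.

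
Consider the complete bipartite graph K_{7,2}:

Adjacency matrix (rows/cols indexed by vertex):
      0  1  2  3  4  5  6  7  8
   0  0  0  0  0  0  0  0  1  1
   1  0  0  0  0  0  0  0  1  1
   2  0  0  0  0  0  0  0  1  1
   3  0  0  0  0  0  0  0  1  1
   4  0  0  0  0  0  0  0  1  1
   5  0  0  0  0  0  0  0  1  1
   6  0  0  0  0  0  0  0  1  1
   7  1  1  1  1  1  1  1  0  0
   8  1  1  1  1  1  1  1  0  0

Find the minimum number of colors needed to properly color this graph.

K_{7,2} is bipartite: vertices split into two independent sets of size 7 and 2.
Color one set 0, the other 1. No adjacent vertices share a color.
Chromatic number = 2.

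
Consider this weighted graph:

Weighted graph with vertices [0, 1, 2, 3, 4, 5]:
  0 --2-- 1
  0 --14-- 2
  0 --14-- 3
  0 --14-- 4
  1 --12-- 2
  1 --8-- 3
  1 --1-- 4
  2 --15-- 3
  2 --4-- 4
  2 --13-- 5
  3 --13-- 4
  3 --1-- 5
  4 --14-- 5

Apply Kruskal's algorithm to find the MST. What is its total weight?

Applying Kruskal's algorithm (sort edges by weight, add if no cycle):
  Add (1,4) w=1
  Add (3,5) w=1
  Add (0,1) w=2
  Add (2,4) w=4
  Add (1,3) w=8
  Skip (1,2) w=12 (creates cycle)
  Skip (2,5) w=13 (creates cycle)
  Skip (3,4) w=13 (creates cycle)
  Skip (0,3) w=14 (creates cycle)
  Skip (0,2) w=14 (creates cycle)
  Skip (0,4) w=14 (creates cycle)
  Skip (4,5) w=14 (creates cycle)
  Skip (2,3) w=15 (creates cycle)
MST weight = 16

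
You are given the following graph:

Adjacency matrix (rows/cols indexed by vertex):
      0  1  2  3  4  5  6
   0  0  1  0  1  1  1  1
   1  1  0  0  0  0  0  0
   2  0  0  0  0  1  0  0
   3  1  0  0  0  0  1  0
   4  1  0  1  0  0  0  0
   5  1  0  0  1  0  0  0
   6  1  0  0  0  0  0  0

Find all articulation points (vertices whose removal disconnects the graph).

An articulation point is a vertex whose removal disconnects the graph.
Articulation points: [0, 4]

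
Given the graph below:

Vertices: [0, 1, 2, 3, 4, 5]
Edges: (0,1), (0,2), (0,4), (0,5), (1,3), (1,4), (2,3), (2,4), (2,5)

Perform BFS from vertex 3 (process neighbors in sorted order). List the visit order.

BFS from vertex 3 (neighbors processed in ascending order):
Visit order: 3, 1, 2, 0, 4, 5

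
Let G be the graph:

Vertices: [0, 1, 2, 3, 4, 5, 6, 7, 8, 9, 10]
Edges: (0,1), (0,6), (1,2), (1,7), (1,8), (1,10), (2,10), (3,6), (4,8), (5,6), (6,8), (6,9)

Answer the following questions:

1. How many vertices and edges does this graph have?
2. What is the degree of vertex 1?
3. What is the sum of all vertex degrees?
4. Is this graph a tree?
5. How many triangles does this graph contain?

Count: 11 vertices, 12 edges.
Vertex 1 has neighbors [0, 2, 7, 8, 10], degree = 5.
Handshaking lemma: 2 * 12 = 24.
A tree on 11 vertices has 10 edges. This graph has 12 edges (2 extra). Not a tree.
Number of triangles = 1.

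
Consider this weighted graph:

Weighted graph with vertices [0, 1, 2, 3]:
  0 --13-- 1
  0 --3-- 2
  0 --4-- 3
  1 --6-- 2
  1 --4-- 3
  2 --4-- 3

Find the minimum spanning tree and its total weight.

Applying Kruskal's algorithm (sort edges by weight, add if no cycle):
  Add (0,2) w=3
  Add (0,3) w=4
  Add (1,3) w=4
  Skip (2,3) w=4 (creates cycle)
  Skip (1,2) w=6 (creates cycle)
  Skip (0,1) w=13 (creates cycle)
MST weight = 11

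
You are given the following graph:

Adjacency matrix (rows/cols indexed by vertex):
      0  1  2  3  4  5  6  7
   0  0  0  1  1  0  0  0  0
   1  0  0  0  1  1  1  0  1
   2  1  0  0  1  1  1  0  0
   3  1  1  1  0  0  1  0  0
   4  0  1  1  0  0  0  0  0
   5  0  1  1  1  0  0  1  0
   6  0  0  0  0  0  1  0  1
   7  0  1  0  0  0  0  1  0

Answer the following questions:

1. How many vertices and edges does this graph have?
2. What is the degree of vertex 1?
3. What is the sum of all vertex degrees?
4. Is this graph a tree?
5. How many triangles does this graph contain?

Count: 8 vertices, 12 edges.
Vertex 1 has neighbors [3, 4, 5, 7], degree = 4.
Handshaking lemma: 2 * 12 = 24.
A tree on 8 vertices has 7 edges. This graph has 12 edges (5 extra). Not a tree.
Number of triangles = 3.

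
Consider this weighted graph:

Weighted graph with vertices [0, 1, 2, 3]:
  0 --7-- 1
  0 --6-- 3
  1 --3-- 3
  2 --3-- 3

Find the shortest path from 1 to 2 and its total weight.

Using Dijkstra's algorithm from vertex 1:
Shortest path: 1 -> 3 -> 2
Total weight: 3 + 3 = 6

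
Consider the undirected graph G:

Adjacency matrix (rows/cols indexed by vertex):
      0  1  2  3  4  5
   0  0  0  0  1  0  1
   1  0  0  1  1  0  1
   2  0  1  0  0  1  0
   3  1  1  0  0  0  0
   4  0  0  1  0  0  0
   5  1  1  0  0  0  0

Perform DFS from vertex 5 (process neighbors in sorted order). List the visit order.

DFS from vertex 5 (neighbors processed in ascending order):
Visit order: 5, 0, 3, 1, 2, 4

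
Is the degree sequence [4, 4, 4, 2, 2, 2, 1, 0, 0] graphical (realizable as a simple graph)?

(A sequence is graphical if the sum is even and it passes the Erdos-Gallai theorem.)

Sum of degrees = 19. Sum is odd, so the sequence is NOT graphical.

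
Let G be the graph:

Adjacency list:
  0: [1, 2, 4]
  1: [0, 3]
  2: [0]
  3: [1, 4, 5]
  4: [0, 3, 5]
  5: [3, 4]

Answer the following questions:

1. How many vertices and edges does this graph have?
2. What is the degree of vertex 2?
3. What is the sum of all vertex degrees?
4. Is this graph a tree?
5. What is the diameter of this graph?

Count: 6 vertices, 7 edges.
Vertex 2 has neighbors [0], degree = 1.
Handshaking lemma: 2 * 7 = 14.
A tree on 6 vertices has 5 edges. This graph has 7 edges (2 extra). Not a tree.
Diameter (longest shortest path) = 3.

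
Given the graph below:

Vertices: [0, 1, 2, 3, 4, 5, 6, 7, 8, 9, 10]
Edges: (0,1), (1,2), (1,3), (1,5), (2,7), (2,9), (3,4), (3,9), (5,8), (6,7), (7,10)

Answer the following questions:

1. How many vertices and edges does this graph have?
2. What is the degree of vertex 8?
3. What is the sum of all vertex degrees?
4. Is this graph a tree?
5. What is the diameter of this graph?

Count: 11 vertices, 11 edges.
Vertex 8 has neighbors [5], degree = 1.
Handshaking lemma: 2 * 11 = 22.
A tree on 11 vertices has 10 edges. This graph has 11 edges (1 extra). Not a tree.
Diameter (longest shortest path) = 5.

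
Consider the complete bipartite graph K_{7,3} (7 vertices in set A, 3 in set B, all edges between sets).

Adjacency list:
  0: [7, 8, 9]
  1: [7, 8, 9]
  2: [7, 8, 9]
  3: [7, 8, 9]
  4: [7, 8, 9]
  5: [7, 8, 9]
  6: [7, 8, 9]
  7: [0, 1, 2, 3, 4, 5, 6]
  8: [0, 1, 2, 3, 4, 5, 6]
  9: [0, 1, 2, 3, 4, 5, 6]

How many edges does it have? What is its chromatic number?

K_{7,3} has 7 * 3 = 21 edges.
Bipartite graphs have chromatic number 2 (color each partition differently).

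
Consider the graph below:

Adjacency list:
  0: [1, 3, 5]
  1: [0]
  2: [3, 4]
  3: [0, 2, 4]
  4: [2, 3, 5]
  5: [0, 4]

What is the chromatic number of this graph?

The graph has a maximum clique of size 3 (lower bound on chromatic number).
A valid 3-coloring: {0: 0, 1: 1, 2: 2, 3: 1, 4: 0, 5: 1}.
Chromatic number = 3.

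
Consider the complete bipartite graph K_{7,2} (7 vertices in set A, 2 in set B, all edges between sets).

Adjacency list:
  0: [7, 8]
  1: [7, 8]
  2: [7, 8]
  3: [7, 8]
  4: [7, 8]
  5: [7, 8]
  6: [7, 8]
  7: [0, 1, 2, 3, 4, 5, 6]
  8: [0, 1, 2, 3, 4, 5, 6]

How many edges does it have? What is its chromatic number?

K_{7,2} has 7 * 2 = 14 edges.
Bipartite graphs have chromatic number 2 (color each partition differently).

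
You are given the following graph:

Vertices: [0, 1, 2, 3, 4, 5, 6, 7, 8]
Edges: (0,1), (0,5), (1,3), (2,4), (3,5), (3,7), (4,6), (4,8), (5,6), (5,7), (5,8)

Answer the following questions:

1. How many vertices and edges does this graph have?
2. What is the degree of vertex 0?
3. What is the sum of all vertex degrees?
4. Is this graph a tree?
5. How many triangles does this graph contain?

Count: 9 vertices, 11 edges.
Vertex 0 has neighbors [1, 5], degree = 2.
Handshaking lemma: 2 * 11 = 22.
A tree on 9 vertices has 8 edges. This graph has 11 edges (3 extra). Not a tree.
Number of triangles = 1.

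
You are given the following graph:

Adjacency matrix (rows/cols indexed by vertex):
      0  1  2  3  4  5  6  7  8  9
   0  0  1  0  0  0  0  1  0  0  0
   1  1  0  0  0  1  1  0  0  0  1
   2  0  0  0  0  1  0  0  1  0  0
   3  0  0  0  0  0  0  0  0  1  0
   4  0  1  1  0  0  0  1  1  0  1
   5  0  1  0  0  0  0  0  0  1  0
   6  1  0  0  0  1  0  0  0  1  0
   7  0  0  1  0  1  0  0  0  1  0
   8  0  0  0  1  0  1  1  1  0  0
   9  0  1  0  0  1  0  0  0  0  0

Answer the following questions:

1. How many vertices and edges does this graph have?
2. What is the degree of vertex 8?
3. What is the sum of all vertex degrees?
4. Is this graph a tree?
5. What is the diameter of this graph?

Count: 10 vertices, 14 edges.
Vertex 8 has neighbors [3, 5, 6, 7], degree = 4.
Handshaking lemma: 2 * 14 = 28.
A tree on 10 vertices has 9 edges. This graph has 14 edges (5 extra). Not a tree.
Diameter (longest shortest path) = 4.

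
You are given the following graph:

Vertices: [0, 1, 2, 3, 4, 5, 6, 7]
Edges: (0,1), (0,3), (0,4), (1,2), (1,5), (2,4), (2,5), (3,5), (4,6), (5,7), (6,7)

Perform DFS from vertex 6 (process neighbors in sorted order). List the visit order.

DFS from vertex 6 (neighbors processed in ascending order):
Visit order: 6, 4, 0, 1, 2, 5, 3, 7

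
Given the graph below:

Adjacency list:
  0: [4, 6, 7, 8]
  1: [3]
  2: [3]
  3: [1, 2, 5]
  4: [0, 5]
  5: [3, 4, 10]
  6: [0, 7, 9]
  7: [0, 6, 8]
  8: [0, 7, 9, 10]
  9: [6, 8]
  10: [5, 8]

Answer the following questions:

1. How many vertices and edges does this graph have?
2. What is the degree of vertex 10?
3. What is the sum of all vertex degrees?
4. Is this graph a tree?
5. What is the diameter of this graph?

Count: 11 vertices, 14 edges.
Vertex 10 has neighbors [5, 8], degree = 2.
Handshaking lemma: 2 * 14 = 28.
A tree on 11 vertices has 10 edges. This graph has 14 edges (4 extra). Not a tree.
Diameter (longest shortest path) = 5.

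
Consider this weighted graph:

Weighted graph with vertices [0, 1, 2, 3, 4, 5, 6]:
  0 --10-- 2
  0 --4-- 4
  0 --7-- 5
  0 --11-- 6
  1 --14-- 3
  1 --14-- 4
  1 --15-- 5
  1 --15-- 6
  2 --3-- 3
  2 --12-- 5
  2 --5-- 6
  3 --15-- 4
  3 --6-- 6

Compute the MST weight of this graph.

Applying Kruskal's algorithm (sort edges by weight, add if no cycle):
  Add (2,3) w=3
  Add (0,4) w=4
  Add (2,6) w=5
  Skip (3,6) w=6 (creates cycle)
  Add (0,5) w=7
  Add (0,2) w=10
  Skip (0,6) w=11 (creates cycle)
  Skip (2,5) w=12 (creates cycle)
  Add (1,4) w=14
  Skip (1,3) w=14 (creates cycle)
  Skip (1,6) w=15 (creates cycle)
  Skip (1,5) w=15 (creates cycle)
  Skip (3,4) w=15 (creates cycle)
MST weight = 43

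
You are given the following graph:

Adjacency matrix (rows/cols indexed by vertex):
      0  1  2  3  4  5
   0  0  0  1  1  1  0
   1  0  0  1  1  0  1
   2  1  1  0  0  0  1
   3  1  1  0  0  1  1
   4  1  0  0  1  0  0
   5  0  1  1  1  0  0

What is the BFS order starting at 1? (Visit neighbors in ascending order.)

BFS from vertex 1 (neighbors processed in ascending order):
Visit order: 1, 2, 3, 5, 0, 4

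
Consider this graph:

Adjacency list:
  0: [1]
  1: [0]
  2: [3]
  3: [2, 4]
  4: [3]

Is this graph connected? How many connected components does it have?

Checking connectivity: the graph has 2 connected component(s).
Components: [[0, 1], [2, 3, 4]]. The graph is NOT connected.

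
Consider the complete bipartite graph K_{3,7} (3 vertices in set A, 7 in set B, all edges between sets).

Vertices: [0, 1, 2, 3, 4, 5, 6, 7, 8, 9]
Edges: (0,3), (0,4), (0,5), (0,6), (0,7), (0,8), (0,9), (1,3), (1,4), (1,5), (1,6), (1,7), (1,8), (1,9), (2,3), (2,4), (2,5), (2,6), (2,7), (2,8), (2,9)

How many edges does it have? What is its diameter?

K_{3,7} has 3 * 7 = 21 edges.
Any vertex reaches any opposite-side vertex in 1 step; same-side vertices reach in 2 steps via any opposite-side vertex.
Diameter = 2.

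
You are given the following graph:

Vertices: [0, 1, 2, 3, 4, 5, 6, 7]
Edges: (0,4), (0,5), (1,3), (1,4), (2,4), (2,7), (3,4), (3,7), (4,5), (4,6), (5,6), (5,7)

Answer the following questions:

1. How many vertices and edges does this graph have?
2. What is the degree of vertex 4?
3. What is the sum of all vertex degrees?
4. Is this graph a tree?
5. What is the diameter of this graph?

Count: 8 vertices, 12 edges.
Vertex 4 has neighbors [0, 1, 2, 3, 5, 6], degree = 6.
Handshaking lemma: 2 * 12 = 24.
A tree on 8 vertices has 7 edges. This graph has 12 edges (5 extra). Not a tree.
Diameter (longest shortest path) = 2.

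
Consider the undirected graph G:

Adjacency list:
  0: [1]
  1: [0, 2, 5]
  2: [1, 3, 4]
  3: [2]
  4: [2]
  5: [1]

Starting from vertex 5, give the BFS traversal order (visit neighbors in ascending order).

BFS from vertex 5 (neighbors processed in ascending order):
Visit order: 5, 1, 0, 2, 3, 4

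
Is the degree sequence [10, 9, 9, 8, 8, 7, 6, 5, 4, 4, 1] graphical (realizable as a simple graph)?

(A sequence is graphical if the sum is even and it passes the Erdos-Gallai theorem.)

Sum of degrees = 71. Sum is odd, so the sequence is NOT graphical.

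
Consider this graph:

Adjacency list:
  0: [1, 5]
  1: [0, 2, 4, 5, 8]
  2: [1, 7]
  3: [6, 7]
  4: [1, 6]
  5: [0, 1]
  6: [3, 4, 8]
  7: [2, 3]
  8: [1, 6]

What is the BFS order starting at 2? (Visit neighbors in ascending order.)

BFS from vertex 2 (neighbors processed in ascending order):
Visit order: 2, 1, 7, 0, 4, 5, 8, 3, 6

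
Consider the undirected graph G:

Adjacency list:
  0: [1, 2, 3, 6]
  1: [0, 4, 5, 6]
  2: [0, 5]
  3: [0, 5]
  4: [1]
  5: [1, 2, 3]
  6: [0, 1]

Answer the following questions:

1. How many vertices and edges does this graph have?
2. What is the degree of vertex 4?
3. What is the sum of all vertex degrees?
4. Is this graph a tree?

Count: 7 vertices, 9 edges.
Vertex 4 has neighbors [1], degree = 1.
Handshaking lemma: 2 * 9 = 18.
A tree on 7 vertices has 6 edges. This graph has 9 edges (3 extra). Not a tree.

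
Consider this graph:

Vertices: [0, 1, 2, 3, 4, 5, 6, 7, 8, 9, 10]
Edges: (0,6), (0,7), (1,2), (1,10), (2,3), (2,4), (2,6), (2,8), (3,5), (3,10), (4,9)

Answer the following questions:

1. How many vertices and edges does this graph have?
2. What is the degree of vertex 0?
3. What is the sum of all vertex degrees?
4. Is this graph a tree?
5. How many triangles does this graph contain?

Count: 11 vertices, 11 edges.
Vertex 0 has neighbors [6, 7], degree = 2.
Handshaking lemma: 2 * 11 = 22.
A tree on 11 vertices has 10 edges. This graph has 11 edges (1 extra). Not a tree.
Number of triangles = 0.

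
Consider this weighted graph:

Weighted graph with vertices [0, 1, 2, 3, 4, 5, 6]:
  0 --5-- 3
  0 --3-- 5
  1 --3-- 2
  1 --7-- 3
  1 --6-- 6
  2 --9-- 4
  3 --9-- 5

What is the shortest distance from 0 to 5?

Using Dijkstra's algorithm from vertex 0:
Shortest path: 0 -> 5
Total weight: 3 = 3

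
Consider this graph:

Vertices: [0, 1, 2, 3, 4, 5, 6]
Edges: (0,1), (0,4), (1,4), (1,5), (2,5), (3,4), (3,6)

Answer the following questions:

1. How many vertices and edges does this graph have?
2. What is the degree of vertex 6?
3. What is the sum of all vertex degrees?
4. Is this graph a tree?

Count: 7 vertices, 7 edges.
Vertex 6 has neighbors [3], degree = 1.
Handshaking lemma: 2 * 7 = 14.
A tree on 7 vertices has 6 edges. This graph has 7 edges (1 extra). Not a tree.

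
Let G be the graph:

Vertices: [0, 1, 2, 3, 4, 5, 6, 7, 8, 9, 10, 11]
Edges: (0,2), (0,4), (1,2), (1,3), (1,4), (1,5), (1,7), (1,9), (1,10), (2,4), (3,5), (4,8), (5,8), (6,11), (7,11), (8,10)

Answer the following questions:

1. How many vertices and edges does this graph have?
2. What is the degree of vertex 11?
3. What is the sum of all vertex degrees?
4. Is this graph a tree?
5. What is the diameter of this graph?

Count: 12 vertices, 16 edges.
Vertex 11 has neighbors [6, 7], degree = 2.
Handshaking lemma: 2 * 16 = 32.
A tree on 12 vertices has 11 edges. This graph has 16 edges (5 extra). Not a tree.
Diameter (longest shortest path) = 5.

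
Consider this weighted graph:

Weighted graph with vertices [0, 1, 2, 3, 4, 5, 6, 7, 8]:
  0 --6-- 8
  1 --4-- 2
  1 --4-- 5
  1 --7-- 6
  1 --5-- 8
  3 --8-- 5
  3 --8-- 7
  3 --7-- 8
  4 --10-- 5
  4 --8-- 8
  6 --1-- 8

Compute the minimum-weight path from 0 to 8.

Using Dijkstra's algorithm from vertex 0:
Shortest path: 0 -> 8
Total weight: 6 = 6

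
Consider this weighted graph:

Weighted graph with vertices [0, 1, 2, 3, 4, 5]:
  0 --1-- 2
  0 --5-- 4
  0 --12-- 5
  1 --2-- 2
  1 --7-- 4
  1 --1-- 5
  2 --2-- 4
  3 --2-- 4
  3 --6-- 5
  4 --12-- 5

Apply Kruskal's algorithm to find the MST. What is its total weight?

Applying Kruskal's algorithm (sort edges by weight, add if no cycle):
  Add (0,2) w=1
  Add (1,5) w=1
  Add (1,2) w=2
  Add (2,4) w=2
  Add (3,4) w=2
  Skip (0,4) w=5 (creates cycle)
  Skip (3,5) w=6 (creates cycle)
  Skip (1,4) w=7 (creates cycle)
  Skip (0,5) w=12 (creates cycle)
  Skip (4,5) w=12 (creates cycle)
MST weight = 8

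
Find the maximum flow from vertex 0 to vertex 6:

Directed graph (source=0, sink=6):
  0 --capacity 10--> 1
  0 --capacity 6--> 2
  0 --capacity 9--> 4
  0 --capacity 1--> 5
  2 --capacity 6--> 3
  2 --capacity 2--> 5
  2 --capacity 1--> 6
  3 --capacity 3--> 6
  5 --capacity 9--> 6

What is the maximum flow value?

Computing max flow:
  Flow on (0->2): 6/6
  Flow on (0->5): 1/1
  Flow on (2->3): 3/6
  Flow on (2->5): 2/2
  Flow on (2->6): 1/1
  Flow on (3->6): 3/3
  Flow on (5->6): 3/9
Maximum flow = 7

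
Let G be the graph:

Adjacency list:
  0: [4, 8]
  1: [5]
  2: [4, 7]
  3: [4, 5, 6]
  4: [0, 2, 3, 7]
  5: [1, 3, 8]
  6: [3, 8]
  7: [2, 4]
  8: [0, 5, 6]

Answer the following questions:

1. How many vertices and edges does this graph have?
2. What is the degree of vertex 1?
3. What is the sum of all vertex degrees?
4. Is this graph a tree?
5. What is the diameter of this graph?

Count: 9 vertices, 11 edges.
Vertex 1 has neighbors [5], degree = 1.
Handshaking lemma: 2 * 11 = 22.
A tree on 9 vertices has 8 edges. This graph has 11 edges (3 extra). Not a tree.
Diameter (longest shortest path) = 4.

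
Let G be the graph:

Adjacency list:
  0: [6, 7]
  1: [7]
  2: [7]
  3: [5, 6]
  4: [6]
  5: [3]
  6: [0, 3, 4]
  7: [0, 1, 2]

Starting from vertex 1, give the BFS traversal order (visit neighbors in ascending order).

BFS from vertex 1 (neighbors processed in ascending order):
Visit order: 1, 7, 0, 2, 6, 3, 4, 5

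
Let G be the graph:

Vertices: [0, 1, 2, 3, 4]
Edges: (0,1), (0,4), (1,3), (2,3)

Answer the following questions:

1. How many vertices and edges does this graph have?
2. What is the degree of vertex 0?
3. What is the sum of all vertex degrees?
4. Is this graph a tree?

Count: 5 vertices, 4 edges.
Vertex 0 has neighbors [1, 4], degree = 2.
Handshaking lemma: 2 * 4 = 8.
A graph is a tree iff it is connected and has exactly n-1 edges. This graph is connected (all 5 vertices in one component) and has 5-1 = 4 edges. It is a tree.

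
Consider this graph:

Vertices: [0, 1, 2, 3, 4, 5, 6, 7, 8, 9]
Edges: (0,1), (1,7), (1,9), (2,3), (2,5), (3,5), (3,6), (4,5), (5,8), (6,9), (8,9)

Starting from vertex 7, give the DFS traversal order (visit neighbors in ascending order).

DFS from vertex 7 (neighbors processed in ascending order):
Visit order: 7, 1, 0, 9, 6, 3, 2, 5, 4, 8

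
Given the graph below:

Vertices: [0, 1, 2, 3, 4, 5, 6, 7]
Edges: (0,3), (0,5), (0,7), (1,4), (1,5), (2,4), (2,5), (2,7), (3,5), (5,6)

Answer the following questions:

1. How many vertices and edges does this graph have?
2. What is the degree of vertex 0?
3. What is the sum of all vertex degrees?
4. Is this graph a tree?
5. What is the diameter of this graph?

Count: 8 vertices, 10 edges.
Vertex 0 has neighbors [3, 5, 7], degree = 3.
Handshaking lemma: 2 * 10 = 20.
A tree on 8 vertices has 7 edges. This graph has 10 edges (3 extra). Not a tree.
Diameter (longest shortest path) = 3.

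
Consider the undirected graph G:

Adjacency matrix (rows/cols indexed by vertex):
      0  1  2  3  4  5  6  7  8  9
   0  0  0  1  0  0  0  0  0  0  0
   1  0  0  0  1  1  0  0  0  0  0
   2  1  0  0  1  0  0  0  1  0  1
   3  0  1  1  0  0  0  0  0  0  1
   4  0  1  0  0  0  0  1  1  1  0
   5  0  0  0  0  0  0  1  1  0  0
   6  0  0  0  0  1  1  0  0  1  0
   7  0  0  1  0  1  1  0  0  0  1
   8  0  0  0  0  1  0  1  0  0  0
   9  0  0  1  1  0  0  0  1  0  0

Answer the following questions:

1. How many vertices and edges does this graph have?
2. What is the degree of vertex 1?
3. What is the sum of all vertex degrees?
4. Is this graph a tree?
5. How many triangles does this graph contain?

Count: 10 vertices, 14 edges.
Vertex 1 has neighbors [3, 4], degree = 2.
Handshaking lemma: 2 * 14 = 28.
A tree on 10 vertices has 9 edges. This graph has 14 edges (5 extra). Not a tree.
Number of triangles = 3.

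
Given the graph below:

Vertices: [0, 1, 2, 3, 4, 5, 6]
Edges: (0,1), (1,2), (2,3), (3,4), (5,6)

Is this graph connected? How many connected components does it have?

Checking connectivity: the graph has 2 connected component(s).
Components: [[0, 1, 2, 3, 4], [5, 6]]. The graph is NOT connected.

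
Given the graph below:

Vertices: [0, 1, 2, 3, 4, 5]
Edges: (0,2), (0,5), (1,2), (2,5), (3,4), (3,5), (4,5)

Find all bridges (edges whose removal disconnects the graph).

A bridge is an edge whose removal increases the number of connected components.
Bridges found: (1,2)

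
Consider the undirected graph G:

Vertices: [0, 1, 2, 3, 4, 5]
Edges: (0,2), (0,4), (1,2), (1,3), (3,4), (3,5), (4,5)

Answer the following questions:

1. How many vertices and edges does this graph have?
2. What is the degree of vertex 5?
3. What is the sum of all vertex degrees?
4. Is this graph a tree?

Count: 6 vertices, 7 edges.
Vertex 5 has neighbors [3, 4], degree = 2.
Handshaking lemma: 2 * 7 = 14.
A tree on 6 vertices has 5 edges. This graph has 7 edges (2 extra). Not a tree.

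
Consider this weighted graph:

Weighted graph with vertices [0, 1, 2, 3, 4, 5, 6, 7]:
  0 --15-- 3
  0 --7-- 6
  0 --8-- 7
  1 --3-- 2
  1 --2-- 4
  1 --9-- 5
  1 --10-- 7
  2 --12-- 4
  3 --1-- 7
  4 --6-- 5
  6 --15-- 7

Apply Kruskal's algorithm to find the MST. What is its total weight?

Applying Kruskal's algorithm (sort edges by weight, add if no cycle):
  Add (3,7) w=1
  Add (1,4) w=2
  Add (1,2) w=3
  Add (4,5) w=6
  Add (0,6) w=7
  Add (0,7) w=8
  Skip (1,5) w=9 (creates cycle)
  Add (1,7) w=10
  Skip (2,4) w=12 (creates cycle)
  Skip (0,3) w=15 (creates cycle)
  Skip (6,7) w=15 (creates cycle)
MST weight = 37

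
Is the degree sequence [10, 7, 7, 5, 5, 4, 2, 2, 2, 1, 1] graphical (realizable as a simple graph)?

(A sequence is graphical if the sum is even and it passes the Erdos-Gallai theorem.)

Sum of degrees = 46. Sum is even but fails Erdos-Gallai. The sequence is NOT graphical.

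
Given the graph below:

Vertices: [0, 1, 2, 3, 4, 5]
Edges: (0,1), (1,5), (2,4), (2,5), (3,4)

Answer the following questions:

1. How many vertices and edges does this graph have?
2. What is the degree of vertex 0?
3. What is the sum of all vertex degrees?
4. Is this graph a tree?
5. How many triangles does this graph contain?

Count: 6 vertices, 5 edges.
Vertex 0 has neighbors [1], degree = 1.
Handshaking lemma: 2 * 5 = 10.
A graph is a tree iff it is connected and has exactly n-1 edges. This graph is connected (all 6 vertices in one component) and has 6-1 = 5 edges. It is a tree.
Number of triangles = 0.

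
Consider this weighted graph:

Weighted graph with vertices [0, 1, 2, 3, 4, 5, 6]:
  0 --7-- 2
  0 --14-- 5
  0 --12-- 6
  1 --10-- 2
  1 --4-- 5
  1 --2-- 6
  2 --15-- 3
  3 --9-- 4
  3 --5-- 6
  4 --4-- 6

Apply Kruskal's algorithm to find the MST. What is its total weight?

Applying Kruskal's algorithm (sort edges by weight, add if no cycle):
  Add (1,6) w=2
  Add (1,5) w=4
  Add (4,6) w=4
  Add (3,6) w=5
  Add (0,2) w=7
  Skip (3,4) w=9 (creates cycle)
  Add (1,2) w=10
  Skip (0,6) w=12 (creates cycle)
  Skip (0,5) w=14 (creates cycle)
  Skip (2,3) w=15 (creates cycle)
MST weight = 32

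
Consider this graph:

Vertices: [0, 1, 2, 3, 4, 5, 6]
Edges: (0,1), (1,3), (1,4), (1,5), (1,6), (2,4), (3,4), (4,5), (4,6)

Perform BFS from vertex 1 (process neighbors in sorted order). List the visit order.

BFS from vertex 1 (neighbors processed in ascending order):
Visit order: 1, 0, 3, 4, 5, 6, 2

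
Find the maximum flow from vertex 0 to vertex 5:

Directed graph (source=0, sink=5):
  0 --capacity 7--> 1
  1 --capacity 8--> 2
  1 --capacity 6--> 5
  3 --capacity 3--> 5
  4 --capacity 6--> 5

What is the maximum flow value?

Computing max flow:
  Flow on (0->1): 6/7
  Flow on (1->5): 6/6
Maximum flow = 6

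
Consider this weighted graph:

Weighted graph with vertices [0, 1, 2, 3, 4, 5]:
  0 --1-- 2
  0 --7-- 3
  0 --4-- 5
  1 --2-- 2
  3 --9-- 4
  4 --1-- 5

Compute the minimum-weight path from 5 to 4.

Using Dijkstra's algorithm from vertex 5:
Shortest path: 5 -> 4
Total weight: 1 = 1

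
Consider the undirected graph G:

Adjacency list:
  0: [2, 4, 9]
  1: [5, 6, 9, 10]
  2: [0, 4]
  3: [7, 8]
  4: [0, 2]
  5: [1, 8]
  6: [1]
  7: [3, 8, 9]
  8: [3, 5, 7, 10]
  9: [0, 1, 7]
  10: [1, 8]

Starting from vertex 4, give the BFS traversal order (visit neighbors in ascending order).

BFS from vertex 4 (neighbors processed in ascending order):
Visit order: 4, 0, 2, 9, 1, 7, 5, 6, 10, 3, 8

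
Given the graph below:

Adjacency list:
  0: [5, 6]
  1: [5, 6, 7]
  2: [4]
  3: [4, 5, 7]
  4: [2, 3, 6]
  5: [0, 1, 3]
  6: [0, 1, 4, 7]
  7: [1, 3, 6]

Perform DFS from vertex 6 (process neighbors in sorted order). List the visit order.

DFS from vertex 6 (neighbors processed in ascending order):
Visit order: 6, 0, 5, 1, 7, 3, 4, 2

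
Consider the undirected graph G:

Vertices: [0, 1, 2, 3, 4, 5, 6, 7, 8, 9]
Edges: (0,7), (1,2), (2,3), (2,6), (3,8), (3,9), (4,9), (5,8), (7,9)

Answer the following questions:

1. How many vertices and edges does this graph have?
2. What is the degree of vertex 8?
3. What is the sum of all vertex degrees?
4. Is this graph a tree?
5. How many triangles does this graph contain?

Count: 10 vertices, 9 edges.
Vertex 8 has neighbors [3, 5], degree = 2.
Handshaking lemma: 2 * 9 = 18.
A graph is a tree iff it is connected and has exactly n-1 edges. This graph is connected (all 10 vertices in one component) and has 10-1 = 9 edges. It is a tree.
Number of triangles = 0.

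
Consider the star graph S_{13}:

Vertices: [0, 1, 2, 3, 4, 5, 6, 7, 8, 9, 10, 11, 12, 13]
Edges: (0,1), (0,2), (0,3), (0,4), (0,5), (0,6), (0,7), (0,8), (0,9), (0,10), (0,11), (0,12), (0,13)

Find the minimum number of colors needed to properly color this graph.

S_{13} has one hub adjacent to 13 leaves; leaves are pairwise non-adjacent.
Color the hub 0 and every leaf 1.
Chromatic number = 2.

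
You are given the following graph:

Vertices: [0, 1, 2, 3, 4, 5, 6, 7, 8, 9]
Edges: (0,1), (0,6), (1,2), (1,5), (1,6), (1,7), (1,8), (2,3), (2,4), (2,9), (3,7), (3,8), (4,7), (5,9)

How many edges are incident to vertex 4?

Vertex 4 has neighbors [2, 7], so deg(4) = 2.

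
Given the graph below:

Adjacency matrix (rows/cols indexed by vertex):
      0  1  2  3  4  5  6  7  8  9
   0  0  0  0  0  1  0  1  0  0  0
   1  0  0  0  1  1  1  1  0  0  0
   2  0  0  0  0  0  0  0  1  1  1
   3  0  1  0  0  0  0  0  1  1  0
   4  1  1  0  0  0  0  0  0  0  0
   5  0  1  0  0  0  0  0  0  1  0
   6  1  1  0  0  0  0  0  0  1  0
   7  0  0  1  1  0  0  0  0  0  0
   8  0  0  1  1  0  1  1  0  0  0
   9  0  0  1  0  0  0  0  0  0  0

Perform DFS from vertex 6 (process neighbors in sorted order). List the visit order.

DFS from vertex 6 (neighbors processed in ascending order):
Visit order: 6, 0, 4, 1, 3, 7, 2, 8, 5, 9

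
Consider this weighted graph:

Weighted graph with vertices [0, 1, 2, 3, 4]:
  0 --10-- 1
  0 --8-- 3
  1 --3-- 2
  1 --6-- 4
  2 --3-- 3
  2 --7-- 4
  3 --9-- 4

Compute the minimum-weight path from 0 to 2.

Using Dijkstra's algorithm from vertex 0:
Shortest path: 0 -> 3 -> 2
Total weight: 8 + 3 = 11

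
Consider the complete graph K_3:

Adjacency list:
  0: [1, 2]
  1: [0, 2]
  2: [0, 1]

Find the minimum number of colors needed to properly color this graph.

In K_3, every vertex is adjacent to every other vertex.
Each vertex needs a unique color.
Chromatic number = 3.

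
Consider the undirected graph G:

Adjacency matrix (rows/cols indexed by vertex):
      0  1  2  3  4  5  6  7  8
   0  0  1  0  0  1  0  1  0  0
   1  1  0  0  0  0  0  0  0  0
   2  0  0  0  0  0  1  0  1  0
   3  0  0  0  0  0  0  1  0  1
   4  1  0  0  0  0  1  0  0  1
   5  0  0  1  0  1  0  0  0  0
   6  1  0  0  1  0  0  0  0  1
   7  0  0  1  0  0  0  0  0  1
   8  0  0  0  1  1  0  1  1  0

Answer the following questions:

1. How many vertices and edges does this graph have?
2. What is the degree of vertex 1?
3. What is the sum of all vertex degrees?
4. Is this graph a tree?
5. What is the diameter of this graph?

Count: 9 vertices, 11 edges.
Vertex 1 has neighbors [0], degree = 1.
Handshaking lemma: 2 * 11 = 22.
A tree on 9 vertices has 8 edges. This graph has 11 edges (3 extra). Not a tree.
Diameter (longest shortest path) = 4.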